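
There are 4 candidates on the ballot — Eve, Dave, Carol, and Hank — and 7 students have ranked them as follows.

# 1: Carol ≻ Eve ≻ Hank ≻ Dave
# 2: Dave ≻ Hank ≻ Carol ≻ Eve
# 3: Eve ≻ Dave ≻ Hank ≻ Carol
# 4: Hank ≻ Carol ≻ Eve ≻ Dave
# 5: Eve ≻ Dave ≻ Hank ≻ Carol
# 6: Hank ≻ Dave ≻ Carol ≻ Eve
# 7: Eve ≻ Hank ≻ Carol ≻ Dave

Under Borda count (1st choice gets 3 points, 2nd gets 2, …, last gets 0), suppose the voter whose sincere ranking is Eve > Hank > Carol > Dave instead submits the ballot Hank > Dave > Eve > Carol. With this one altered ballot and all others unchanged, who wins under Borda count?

Borda totals with the altered ballot: Eve 10, Dave 11, Carol 7, Hank 14.
The winner is unchanged: still Hank.

Hank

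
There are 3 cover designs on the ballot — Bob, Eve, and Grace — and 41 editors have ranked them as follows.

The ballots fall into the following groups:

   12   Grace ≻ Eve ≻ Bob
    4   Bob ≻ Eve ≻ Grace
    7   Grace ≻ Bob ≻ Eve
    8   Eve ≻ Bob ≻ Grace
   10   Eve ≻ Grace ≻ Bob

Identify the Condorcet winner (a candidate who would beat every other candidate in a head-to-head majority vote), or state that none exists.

Head-to-head results (41 voters total):
Bob vs Eve: Eve wins 30–11.
Bob vs Grace: Grace wins 29–12.
Eve vs Grace: Eve wins 22–19.
Eve beats each rival — Bob (30–11), Grace (22–19) — so Eve is the Condorcet winner.

Eve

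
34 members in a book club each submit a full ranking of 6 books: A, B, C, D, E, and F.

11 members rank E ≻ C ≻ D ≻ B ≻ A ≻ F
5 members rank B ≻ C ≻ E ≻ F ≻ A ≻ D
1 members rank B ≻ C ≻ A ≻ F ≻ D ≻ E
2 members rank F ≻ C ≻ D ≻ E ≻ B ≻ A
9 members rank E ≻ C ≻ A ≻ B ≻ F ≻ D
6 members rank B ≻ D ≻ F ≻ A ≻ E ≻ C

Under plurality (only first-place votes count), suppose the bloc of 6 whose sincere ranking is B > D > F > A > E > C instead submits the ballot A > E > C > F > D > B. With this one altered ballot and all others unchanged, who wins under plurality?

First-place totals with the altered ballot: A 6, B 6, C 0, D 0, E 20, F 2.
The winner is unchanged: still E.

E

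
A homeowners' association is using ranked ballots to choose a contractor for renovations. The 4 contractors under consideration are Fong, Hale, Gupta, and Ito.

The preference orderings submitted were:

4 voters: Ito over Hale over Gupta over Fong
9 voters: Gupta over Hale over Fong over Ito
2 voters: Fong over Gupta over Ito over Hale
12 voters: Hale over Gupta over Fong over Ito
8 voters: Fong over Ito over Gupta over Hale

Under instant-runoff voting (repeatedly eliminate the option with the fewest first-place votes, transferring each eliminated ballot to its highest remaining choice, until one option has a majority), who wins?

Round 1: Hale 12, Fong 10, Gupta 9, Ito 4. Ito has the fewest and is eliminated.
Round 2: Hale 16, Fong 10, Gupta 9. Gupta has the fewest and is eliminated.
Round 3: Hale 25, Fong 10. Hale has a majority.

Hale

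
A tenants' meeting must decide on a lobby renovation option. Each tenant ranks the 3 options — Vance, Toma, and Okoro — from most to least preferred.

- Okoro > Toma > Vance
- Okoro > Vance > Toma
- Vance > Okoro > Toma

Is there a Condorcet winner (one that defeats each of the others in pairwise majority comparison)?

Yes

Head-to-head results (3 voters total):
Vance vs Toma: Vance wins 2–1.
Vance vs Okoro: Okoro wins 2–1.
Toma vs Okoro: Okoro wins 3–0.
Okoro beats each rival — Vance (2–1), Toma (3–0) — so Okoro is the Condorcet winner.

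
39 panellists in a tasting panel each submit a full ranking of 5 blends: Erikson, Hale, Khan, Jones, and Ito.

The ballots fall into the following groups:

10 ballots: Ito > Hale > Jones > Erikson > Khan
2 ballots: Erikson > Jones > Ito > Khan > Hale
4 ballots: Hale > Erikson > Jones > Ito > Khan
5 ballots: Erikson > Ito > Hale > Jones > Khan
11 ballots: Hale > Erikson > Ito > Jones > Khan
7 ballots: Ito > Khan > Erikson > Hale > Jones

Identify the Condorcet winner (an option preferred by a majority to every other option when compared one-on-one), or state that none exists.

There is no Condorcet winner

Head-to-head results (39 voters total):
Erikson vs Hale: Hale wins 25–14.
Erikson vs Khan: Erikson wins 32–7.
Erikson vs Jones: Erikson wins 29–10.
Erikson vs Ito: Erikson wins 22–17.
Hale vs Khan: Hale wins 30–9.
Hale vs Jones: Hale wins 37–2.
Hale vs Ito: Ito wins 24–15.
Khan vs Jones: Jones wins 32–7.
Khan vs Ito: Ito wins 39–0.
Jones vs Ito: Ito wins 33–6.
No candidate beats all others: Erikson beats Ito beats Hale beats Erikson, a majority cycle.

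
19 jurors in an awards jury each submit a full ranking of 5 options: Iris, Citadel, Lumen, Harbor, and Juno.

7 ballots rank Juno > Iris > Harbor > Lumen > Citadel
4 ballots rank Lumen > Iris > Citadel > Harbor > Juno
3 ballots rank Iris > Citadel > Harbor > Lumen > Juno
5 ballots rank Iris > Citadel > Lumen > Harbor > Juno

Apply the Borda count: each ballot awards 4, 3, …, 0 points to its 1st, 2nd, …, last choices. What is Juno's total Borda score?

28

Borda scores:
  Iris: 7·3 + 4·3 + 3·4 + 5·4 = 65
  Citadel: 7·0 + 4·2 + 3·3 + 5·3 = 32
  Lumen: 7·1 + 4·4 + 3·1 + 5·2 = 36
  Harbor: 7·2 + 4·1 + 3·2 + 5·1 = 29
  Juno: 7·4 + 4·0 + 3·0 + 5·0 = 28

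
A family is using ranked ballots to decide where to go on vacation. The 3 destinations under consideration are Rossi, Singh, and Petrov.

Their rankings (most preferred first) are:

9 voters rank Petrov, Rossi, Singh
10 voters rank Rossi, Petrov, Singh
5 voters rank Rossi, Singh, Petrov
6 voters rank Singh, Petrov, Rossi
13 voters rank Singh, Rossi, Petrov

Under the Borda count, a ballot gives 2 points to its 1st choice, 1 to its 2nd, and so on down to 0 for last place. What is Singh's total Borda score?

Borda scores:
  Rossi: 9·1 + 10·2 + 5·2 + 6·0 + 13·1 = 52
  Singh: 9·0 + 10·0 + 5·1 + 6·2 + 13·2 = 43
  Petrov: 9·2 + 10·1 + 5·0 + 6·1 + 13·0 = 34

43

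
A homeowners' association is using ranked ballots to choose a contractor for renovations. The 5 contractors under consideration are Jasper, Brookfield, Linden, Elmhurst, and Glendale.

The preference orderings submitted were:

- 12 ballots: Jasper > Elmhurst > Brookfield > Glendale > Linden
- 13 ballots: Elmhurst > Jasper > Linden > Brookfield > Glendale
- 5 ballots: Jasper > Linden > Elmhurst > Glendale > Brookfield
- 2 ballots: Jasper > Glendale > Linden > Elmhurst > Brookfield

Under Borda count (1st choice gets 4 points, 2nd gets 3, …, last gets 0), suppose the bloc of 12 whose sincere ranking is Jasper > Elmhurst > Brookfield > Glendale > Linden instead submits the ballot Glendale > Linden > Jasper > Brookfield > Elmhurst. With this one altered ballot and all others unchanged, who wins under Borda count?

Jasper

Borda totals with the altered ballot: Jasper 91, Brookfield 25, Linden 81, Elmhurst 64, Glendale 59.
The winner is unchanged: still Jasper.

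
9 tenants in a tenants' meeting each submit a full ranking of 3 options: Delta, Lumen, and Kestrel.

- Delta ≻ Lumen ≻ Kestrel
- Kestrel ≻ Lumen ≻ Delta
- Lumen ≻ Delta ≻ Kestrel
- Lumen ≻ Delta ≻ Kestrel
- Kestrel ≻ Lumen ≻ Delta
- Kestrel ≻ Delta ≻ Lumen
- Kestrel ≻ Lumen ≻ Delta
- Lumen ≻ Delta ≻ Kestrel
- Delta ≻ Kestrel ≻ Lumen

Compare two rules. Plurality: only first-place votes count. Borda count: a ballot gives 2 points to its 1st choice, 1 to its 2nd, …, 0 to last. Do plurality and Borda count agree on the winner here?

Plurality first-place counts: Delta 2, Lumen 3, Kestrel 4 → Kestrel.
Borda totals: Delta 8, Lumen 10, Kestrel 9 → Lumen.
The two rules disagree: plurality picks Kestrel, Borda picks Lumen.

No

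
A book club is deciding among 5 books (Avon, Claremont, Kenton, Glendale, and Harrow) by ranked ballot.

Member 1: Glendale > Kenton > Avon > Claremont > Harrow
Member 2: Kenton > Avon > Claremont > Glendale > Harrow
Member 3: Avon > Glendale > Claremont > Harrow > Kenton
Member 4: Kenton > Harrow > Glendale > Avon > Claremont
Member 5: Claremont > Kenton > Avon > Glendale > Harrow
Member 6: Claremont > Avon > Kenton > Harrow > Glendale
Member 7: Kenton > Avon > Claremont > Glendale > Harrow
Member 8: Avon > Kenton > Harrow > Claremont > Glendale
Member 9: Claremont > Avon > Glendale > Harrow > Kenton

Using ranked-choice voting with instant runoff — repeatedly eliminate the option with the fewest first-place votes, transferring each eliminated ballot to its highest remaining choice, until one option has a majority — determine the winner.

Kenton

Round 1: Claremont 3, Kenton 3, Avon 2, Glendale 1, Harrow 0. Harrow has the fewest and is eliminated.
Round 2: Claremont 3, Kenton 3, Avon 2, Glendale 1. Glendale has the fewest and is eliminated.
Round 3: Kenton 4, Claremont 3, Avon 2. Avon has the fewest and is eliminated.
Round 4: Kenton 5, Claremont 4. Kenton has a majority.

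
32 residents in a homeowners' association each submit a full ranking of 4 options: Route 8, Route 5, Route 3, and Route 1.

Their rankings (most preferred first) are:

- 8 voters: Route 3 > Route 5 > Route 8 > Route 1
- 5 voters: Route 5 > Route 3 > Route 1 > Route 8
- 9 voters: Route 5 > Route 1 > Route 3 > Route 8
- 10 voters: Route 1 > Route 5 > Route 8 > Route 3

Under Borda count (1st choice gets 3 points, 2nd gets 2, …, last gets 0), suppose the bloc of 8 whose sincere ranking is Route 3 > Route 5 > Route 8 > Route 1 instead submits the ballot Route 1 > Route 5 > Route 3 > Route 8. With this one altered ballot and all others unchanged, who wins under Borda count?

Route 5

Borda totals with the altered ballot: Route 8 10, Route 5 78, Route 3 27, Route 1 77.
The winner is unchanged: still Route 5.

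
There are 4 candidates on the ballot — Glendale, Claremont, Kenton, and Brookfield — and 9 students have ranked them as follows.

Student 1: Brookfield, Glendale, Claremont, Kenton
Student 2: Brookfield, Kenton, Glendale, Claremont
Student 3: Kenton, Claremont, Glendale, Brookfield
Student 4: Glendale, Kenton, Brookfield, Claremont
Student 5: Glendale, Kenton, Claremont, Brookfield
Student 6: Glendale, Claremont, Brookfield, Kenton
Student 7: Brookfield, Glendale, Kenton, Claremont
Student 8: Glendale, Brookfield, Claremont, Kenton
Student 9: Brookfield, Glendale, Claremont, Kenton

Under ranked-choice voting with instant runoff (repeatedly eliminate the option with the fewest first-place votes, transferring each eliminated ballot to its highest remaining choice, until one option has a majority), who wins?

Round 1: Glendale 4, Brookfield 4, Kenton 1, Claremont 0. Claremont has the fewest and is eliminated.
Round 2: Glendale 4, Brookfield 4, Kenton 1. Kenton has the fewest and is eliminated.
Round 3: Glendale 5, Brookfield 4. Glendale has a majority.

Glendale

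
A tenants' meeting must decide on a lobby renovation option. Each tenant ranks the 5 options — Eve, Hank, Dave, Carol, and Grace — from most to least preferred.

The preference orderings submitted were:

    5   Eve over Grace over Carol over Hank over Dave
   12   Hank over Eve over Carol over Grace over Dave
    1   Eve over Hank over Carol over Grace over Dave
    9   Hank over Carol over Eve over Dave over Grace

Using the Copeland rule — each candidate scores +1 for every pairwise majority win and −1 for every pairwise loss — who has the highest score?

Pairwise results:
  Eve vs Hank: Hank wins 21–6.
  Eve vs Dave: Eve wins 27–0.
  Eve vs Carol: Eve wins 18–9.
  Eve vs Grace: Eve wins 27–0.
  Hank vs Dave: Hank wins 27–0.
  Hank vs Carol: Hank wins 22–5.
  Hank vs Grace: Hank wins 22–5.
  Dave vs Carol: Carol wins 27–0.
  Dave vs Grace: Grace wins 18–9.
  Carol vs Grace: Carol wins 22–5.
Copeland scores (wins − losses):
  Eve: 3 − 1 = 2
  Hank: 4 − 0 = 4
  Dave: 0 − 4 = -4
  Carol: 2 − 2 = 0
  Grace: 1 − 3 = -2
Hank has the best Copeland score.

Hank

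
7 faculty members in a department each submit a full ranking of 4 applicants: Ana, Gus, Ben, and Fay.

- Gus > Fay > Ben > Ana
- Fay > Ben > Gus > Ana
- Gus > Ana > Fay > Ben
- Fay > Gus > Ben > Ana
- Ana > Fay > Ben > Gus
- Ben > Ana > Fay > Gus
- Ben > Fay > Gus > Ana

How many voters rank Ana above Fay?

Ballots ranking Ana above Fay: 3.
Ballots ranking Fay above Ana: 4.
So 3 of 7 voters prefer Ana to Fay.

3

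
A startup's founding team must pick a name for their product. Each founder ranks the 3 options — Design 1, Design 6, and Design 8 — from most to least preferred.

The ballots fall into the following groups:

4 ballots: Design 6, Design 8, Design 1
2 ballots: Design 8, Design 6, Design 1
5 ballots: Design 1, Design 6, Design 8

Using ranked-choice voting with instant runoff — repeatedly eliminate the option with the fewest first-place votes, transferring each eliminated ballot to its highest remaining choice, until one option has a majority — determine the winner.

Design 6

Round 1: Design 1 5, Design 6 4, Design 8 2. Design 8 has the fewest and is eliminated.
Round 2: Design 6 6, Design 1 5. Design 6 has a majority.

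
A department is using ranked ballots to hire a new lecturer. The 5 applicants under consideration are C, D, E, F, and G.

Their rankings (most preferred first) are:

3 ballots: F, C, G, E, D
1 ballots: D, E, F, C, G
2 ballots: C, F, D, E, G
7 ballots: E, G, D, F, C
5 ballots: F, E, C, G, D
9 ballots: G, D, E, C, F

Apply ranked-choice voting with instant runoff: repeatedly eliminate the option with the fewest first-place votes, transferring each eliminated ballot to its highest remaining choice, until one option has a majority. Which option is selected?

Round 1: G 9, F 8, E 7, C 2, D 1. D has the fewest and is eliminated.
Round 2: G 9, E 8, F 8, C 2. C has the fewest and is eliminated.
Round 3: F 10, G 9, E 8. E has the fewest and is eliminated.
Round 4: G 16, F 11. G has a majority.

G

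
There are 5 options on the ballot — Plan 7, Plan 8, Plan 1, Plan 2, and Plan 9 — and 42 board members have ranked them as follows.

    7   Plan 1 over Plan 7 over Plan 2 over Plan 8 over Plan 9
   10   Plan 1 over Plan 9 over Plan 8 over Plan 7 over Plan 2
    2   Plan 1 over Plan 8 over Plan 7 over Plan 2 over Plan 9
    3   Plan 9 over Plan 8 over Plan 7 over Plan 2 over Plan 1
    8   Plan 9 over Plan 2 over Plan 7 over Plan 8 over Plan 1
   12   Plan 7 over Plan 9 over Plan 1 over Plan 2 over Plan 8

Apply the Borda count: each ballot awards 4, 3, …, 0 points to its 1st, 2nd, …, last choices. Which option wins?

Plan 9

Borda scores:
  Plan 7: 7·3 + 10·1 + 2·2 + 3·2 + 8·2 + 12·4 = 105
  Plan 8: 7·1 + 10·2 + 2·3 + 3·3 + 8·1 + 12·0 = 50
  Plan 1: 7·4 + 10·4 + 2·4 + 3·0 + 8·0 + 12·2 = 100
  Plan 2: 7·2 + 10·0 + 2·1 + 3·1 + 8·3 + 12·1 = 55
  Plan 9: 7·0 + 10·3 + 2·0 + 3·4 + 8·4 + 12·3 = 110
Plan 9 has the highest total.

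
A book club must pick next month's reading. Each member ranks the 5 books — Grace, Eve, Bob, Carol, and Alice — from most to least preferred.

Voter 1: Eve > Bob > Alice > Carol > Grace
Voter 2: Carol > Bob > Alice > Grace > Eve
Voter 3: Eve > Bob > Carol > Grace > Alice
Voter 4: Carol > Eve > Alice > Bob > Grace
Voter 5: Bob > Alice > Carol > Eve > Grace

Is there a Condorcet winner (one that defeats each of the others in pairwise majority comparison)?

No

Head-to-head results (5 voters total):
Grace vs Eve: Eve wins 4–1.
Grace vs Bob: Bob wins 5–0.
Grace vs Carol: Carol wins 5–0.
Grace vs Alice: Alice wins 4–1.
Eve vs Bob: Eve wins 3–2.
Eve vs Carol: Carol wins 3–2.
Eve vs Alice: Eve wins 3–2.
Bob vs Carol: Bob wins 3–2.
Bob vs Alice: Bob wins 4–1.
Carol vs Alice: Carol wins 3–2.
No candidate beats all others: Eve beats Bob beats Carol beats Eve, a majority cycle.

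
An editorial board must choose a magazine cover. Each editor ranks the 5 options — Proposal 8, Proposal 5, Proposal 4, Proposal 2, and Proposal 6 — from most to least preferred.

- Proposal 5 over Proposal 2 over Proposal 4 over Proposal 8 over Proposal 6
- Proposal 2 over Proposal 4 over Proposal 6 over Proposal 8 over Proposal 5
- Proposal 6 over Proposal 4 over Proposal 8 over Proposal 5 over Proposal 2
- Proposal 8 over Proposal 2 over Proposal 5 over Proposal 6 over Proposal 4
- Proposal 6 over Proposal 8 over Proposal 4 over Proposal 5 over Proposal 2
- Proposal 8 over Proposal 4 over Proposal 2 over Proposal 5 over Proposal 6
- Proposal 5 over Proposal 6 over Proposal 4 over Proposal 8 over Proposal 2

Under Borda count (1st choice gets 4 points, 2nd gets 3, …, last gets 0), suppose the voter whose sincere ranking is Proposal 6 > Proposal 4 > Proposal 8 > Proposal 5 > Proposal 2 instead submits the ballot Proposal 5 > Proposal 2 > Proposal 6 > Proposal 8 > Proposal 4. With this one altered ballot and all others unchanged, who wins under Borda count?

Borda totals with the altered ballot: Proposal 8 15, Proposal 5 16, Proposal 4 12, Proposal 2 15, Proposal 6 12.
The switch changes the winner from Proposal 8 to Proposal 5.

Proposal 5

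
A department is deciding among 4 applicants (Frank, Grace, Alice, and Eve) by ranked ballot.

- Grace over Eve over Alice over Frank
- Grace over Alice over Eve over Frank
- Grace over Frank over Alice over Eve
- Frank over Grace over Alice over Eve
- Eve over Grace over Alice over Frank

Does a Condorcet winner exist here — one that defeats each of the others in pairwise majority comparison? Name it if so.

Grace

Head-to-head results (5 voters total):
Frank vs Grace: Grace wins 4–1.
Frank vs Alice: Alice wins 3–2.
Frank vs Eve: Eve wins 3–2.
Grace vs Alice: Grace wins 5–0.
Grace vs Eve: Grace wins 4–1.
Alice vs Eve: Alice wins 3–2.
Grace beats each rival — Frank (4–1), Alice (5–0), Eve (4–1) — so Grace is the Condorcet winner.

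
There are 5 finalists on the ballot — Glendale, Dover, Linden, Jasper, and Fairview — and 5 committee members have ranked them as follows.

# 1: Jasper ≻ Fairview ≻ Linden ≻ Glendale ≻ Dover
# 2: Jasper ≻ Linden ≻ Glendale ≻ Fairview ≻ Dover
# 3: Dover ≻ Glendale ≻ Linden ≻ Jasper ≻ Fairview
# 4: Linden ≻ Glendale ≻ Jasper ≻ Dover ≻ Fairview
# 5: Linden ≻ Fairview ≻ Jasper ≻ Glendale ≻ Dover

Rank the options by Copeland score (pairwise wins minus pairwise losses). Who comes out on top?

Pairwise results:
  Glendale vs Dover: Glendale wins 4–1.
  Glendale vs Linden: Linden wins 4–1.
  Glendale vs Jasper: Jasper wins 3–2.
  Glendale vs Fairview: Glendale wins 3–2.
  Dover vs Linden: Linden wins 4–1.
  Dover vs Jasper: Jasper wins 4–1.
  Dover vs Fairview: Fairview wins 3–2.
  Linden vs Jasper: Linden wins 3–2.
  Linden vs Fairview: Linden wins 4–1.
  Jasper vs Fairview: Jasper wins 4–1.
Copeland scores (wins − losses):
  Glendale: 2 − 2 = 0
  Dover: 0 − 4 = -4
  Linden: 4 − 0 = 4
  Jasper: 3 − 1 = 2
  Fairview: 1 − 3 = -2
Linden has the best Copeland score.

Linden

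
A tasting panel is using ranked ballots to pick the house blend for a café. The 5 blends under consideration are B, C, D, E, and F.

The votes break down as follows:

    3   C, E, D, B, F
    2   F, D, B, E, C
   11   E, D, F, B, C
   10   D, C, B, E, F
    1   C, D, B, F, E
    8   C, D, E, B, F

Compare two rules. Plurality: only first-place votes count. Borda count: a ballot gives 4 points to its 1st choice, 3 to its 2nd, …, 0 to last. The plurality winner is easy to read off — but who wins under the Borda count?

D

Plurality first-place counts: B 0, C 12, D 10, E 11, F 2 → C.
Borda totals: B 48, C 78, D 112, E 81, F 31 → D.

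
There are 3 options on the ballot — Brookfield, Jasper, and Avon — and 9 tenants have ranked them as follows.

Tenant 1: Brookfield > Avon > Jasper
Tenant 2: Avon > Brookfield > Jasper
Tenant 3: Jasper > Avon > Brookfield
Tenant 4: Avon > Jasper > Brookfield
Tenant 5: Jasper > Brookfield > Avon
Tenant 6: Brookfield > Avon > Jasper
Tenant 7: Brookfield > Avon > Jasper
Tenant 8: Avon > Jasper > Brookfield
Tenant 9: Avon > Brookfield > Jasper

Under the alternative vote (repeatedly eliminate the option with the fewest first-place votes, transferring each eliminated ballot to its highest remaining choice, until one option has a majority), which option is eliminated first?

Round 1: Avon 4, Brookfield 3, Jasper 2. Jasper has the fewest and is eliminated.
Round 2: Avon 5, Brookfield 4. Avon has a majority.

Jasper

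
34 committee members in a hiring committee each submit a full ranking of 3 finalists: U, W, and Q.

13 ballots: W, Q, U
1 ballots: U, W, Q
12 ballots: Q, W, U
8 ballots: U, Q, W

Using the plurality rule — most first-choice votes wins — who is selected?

First-place vote totals:
  U: 9
  W: 13
  Q: 12
W has the most first-place votes.

W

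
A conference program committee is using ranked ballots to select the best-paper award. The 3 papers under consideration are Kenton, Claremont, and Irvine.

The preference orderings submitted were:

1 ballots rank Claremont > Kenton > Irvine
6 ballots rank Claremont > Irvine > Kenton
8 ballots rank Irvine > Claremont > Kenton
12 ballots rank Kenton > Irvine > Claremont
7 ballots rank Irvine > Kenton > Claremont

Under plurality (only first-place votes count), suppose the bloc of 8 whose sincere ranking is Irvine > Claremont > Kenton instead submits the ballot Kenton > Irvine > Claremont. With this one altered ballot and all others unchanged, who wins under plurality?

Kenton

First-place totals with the altered ballot: Kenton 20, Claremont 7, Irvine 7.
The switch changes the winner from Irvine to Kenton.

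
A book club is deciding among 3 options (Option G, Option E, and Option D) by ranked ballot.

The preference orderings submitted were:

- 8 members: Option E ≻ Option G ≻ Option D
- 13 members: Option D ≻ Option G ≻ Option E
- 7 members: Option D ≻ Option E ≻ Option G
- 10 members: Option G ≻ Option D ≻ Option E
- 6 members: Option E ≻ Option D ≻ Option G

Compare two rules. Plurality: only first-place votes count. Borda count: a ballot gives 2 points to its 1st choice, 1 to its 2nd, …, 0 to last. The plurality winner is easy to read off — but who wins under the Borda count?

Option D

Plurality first-place counts: Option G 10, Option E 14, Option D 20 → Option D.
Borda totals: Option G 41, Option E 35, Option D 56 → Option D.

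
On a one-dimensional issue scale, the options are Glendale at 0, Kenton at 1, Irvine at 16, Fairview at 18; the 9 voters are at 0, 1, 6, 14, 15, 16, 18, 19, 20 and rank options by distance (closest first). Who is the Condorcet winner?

With single-peaked preferences on a line, the Condorcet winner is the candidate closest to the median voter.
The median voter (position 15) is closest to Irvine at 16.
Check: Irvine vs Fairview — voters closer to Irvine: 6 of 9.

Irvine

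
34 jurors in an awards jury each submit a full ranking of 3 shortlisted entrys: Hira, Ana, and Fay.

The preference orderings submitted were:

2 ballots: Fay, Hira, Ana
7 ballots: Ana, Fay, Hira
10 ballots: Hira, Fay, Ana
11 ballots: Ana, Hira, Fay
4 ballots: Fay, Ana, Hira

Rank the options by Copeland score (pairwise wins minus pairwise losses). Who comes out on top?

Pairwise results:
  Hira vs Ana: Ana wins 22–12.
  Hira vs Fay: Hira wins 21–13.
  Ana vs Fay: Ana wins 18–16.
Copeland scores (wins − losses):
  Hira: 1 − 1 = 0
  Ana: 2 − 0 = 2
  Fay: 0 − 2 = -2
Ana has the best Copeland score.

Ana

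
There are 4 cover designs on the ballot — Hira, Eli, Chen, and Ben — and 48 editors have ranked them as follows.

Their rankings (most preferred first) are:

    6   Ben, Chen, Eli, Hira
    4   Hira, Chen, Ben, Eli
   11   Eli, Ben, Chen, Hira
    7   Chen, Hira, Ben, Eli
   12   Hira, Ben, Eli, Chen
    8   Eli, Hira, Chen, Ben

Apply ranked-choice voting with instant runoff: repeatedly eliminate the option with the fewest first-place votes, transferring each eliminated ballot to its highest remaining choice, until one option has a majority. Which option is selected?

Eli

Round 1: Eli 19, Hira 16, Chen 7, Ben 6. Ben has the fewest and is eliminated.
Round 2: Eli 19, Hira 16, Chen 13. Chen has the fewest and is eliminated.
Round 3: Eli 25, Hira 23. Eli has a majority.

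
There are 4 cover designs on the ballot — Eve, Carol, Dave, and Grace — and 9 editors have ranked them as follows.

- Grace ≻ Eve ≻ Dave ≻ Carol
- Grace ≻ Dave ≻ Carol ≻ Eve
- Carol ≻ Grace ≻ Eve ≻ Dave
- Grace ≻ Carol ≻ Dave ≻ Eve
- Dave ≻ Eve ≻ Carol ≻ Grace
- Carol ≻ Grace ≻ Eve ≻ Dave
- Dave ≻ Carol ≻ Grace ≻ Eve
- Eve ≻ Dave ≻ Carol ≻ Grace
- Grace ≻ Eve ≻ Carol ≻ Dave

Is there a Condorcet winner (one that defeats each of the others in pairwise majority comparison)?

No

Head-to-head results (9 voters total):
Eve vs Carol: Carol wins 5–4.
Eve vs Dave: Eve wins 5–4.
Eve vs Grace: Grace wins 7–2.
Carol vs Dave: Dave wins 5–4.
Carol vs Grace: Carol wins 5–4.
Dave vs Grace: Grace wins 6–3.
No candidate beats all others: Eve beats Dave beats Carol beats Eve, a majority cycle.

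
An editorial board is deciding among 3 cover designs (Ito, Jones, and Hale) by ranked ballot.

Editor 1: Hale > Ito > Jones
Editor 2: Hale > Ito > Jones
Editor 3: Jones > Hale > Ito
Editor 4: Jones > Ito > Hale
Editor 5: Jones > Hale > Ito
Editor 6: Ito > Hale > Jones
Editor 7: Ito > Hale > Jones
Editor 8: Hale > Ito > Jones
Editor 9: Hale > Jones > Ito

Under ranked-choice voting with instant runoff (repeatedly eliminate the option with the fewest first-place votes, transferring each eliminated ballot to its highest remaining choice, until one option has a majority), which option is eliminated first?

Ito

Round 1: Hale 4, Jones 3, Ito 2. Ito has the fewest and is eliminated.
Round 2: Hale 6, Jones 3. Hale has a majority.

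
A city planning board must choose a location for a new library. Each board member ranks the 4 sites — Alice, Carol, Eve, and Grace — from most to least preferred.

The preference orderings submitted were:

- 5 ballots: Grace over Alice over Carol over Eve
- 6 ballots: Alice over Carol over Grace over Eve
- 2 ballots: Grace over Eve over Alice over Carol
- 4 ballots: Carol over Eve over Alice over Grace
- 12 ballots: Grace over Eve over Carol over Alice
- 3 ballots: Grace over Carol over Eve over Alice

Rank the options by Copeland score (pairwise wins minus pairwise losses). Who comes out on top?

Grace

Pairwise results:
  Alice vs Carol: Carol wins 19–13.
  Alice vs Eve: Eve wins 21–11.
  Alice vs Grace: Grace wins 22–10.
  Carol vs Eve: Carol wins 18–14.
  Carol vs Grace: Grace wins 22–10.
  Eve vs Grace: Grace wins 28–4.
Copeland scores (wins − losses):
  Alice: 0 − 3 = -3
  Carol: 2 − 1 = 1
  Eve: 1 − 2 = -1
  Grace: 3 − 0 = 3
Grace has the best Copeland score.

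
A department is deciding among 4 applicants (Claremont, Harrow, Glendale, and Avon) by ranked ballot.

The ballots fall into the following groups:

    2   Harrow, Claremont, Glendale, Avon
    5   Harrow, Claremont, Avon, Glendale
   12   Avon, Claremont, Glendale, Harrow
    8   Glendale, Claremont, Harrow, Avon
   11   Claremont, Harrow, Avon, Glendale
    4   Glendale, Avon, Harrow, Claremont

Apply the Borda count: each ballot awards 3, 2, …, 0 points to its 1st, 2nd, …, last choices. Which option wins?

Borda scores:
  Claremont: 2·2 + 5·2 + 12·2 + 8·2 + 11·3 + 4·0 = 87
  Harrow: 2·3 + 5·3 + 12·0 + 8·1 + 11·2 + 4·1 = 55
  Glendale: 2·1 + 5·0 + 12·1 + 8·3 + 11·0 + 4·3 = 50
  Avon: 2·0 + 5·1 + 12·3 + 8·0 + 11·1 + 4·2 = 60
Claremont has the highest total.

Claremont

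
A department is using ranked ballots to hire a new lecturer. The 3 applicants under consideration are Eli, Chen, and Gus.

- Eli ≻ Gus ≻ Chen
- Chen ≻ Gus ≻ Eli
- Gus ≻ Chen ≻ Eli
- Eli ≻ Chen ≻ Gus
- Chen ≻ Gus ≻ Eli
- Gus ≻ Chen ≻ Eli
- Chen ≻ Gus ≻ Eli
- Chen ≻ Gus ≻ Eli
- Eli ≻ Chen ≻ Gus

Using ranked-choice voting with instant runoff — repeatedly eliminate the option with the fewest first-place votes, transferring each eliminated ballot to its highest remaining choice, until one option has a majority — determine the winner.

Round 1: Chen 4, Eli 3, Gus 2. Gus has the fewest and is eliminated.
Round 2: Chen 6, Eli 3. Chen has a majority.

Chen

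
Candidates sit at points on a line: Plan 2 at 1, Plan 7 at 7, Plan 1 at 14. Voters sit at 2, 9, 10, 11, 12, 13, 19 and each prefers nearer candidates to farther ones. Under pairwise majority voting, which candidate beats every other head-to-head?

With single-peaked preferences on a line, the Condorcet winner is the candidate closest to the median voter.
The median voter (position 11) is closest to Plan 1 at 14.
Check: Plan 1 vs Plan 2 — voters closer to Plan 1: 6 of 7.

Plan 1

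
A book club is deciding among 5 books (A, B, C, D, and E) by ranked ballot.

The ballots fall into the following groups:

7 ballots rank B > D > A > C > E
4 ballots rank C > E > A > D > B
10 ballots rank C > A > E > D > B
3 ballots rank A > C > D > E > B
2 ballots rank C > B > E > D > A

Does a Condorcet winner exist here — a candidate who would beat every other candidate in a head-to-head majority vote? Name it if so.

Head-to-head results (26 voters total):
A vs B: A wins 17–9.
A vs C: C wins 16–10.
A vs D: A wins 17–9.
A vs E: A wins 20–6.
B vs C: C wins 19–7.
B vs D: D wins 17–9.
B vs E: E wins 17–9.
C vs D: C wins 19–7.
C vs E: C wins 26–0.
D vs E: E wins 16–10.
C beats each rival — A (16–10), B (19–7), D (19–7), E (26–0) — so C is the Condorcet winner.

C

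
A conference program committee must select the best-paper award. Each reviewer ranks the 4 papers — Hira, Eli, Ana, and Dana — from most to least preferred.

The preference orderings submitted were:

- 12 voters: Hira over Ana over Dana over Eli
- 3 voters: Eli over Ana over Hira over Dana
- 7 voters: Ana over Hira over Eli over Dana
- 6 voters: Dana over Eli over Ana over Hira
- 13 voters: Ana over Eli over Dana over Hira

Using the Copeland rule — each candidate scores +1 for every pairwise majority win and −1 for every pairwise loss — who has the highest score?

Ana

Pairwise results:
  Hira vs Eli: Eli wins 22–19.
  Hira vs Ana: Ana wins 29–12.
  Hira vs Dana: Hira wins 22–19.
  Eli vs Ana: Ana wins 32–9.
  Eli vs Dana: Eli wins 23–18.
  Ana vs Dana: Ana wins 35–6.
Copeland scores (wins − losses):
  Hira: 1 − 2 = -1
  Eli: 2 − 1 = 1
  Ana: 3 − 0 = 3
  Dana: 0 − 3 = -3
Ana has the best Copeland score.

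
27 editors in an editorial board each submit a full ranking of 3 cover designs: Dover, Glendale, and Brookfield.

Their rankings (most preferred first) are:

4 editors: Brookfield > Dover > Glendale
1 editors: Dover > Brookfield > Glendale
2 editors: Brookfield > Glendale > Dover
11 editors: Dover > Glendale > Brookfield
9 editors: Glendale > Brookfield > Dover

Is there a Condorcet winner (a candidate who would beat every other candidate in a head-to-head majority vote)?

No

Head-to-head results (27 voters total):
Dover vs Glendale: Dover wins 16–11.
Dover vs Brookfield: Brookfield wins 15–12.
Glendale vs Brookfield: Glendale wins 20–7.
No candidate beats all others: Dover beats Glendale beats Brookfield beats Dover, a majority cycle.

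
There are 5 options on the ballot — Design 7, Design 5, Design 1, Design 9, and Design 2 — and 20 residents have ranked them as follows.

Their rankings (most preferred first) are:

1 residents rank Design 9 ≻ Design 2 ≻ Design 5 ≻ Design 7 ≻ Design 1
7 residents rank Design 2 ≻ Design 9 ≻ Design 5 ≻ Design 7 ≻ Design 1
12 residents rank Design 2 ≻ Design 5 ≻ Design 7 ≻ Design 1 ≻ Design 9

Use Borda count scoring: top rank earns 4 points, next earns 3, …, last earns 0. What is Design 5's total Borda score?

52

Borda scores:
  Design 7: 1 + 7·1 + 12·2 = 32
  Design 5: 2 + 7·2 + 12·3 = 52
  Design 1: 0 + 7·0 + 12·1 = 12
  Design 9: 4 + 7·3 + 12·0 = 25
  Design 2: 3 + 7·4 + 12·4 = 79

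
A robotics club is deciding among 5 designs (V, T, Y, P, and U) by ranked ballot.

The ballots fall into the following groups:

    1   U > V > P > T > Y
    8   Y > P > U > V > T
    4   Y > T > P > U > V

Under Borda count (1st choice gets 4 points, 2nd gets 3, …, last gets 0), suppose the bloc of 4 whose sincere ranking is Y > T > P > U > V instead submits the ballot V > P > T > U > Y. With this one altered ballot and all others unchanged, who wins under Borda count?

Borda totals with the altered ballot: V 27, T 9, Y 32, P 38, U 24.
The switch changes the winner from Y to P.

P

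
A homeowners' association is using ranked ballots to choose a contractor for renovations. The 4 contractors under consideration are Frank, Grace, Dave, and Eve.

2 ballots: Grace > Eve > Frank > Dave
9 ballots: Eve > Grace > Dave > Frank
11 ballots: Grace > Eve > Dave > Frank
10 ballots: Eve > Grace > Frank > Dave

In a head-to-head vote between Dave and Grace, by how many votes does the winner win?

Ballots ranking Dave above Grace: 0.
Ballots ranking Grace above Dave: 2+9+11+10 = 32.
Grace wins 32–0, a margin of 32.

32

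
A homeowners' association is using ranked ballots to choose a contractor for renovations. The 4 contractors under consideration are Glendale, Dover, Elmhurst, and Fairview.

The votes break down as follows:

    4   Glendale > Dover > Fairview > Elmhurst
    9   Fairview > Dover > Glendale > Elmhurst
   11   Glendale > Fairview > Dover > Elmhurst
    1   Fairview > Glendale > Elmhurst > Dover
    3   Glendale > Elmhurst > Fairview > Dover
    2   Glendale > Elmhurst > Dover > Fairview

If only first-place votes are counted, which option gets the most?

Glendale

First-place vote totals:
  Glendale: 20
  Dover: 0
  Elmhurst: 0
  Fairview: 10
Glendale has the most first-place votes.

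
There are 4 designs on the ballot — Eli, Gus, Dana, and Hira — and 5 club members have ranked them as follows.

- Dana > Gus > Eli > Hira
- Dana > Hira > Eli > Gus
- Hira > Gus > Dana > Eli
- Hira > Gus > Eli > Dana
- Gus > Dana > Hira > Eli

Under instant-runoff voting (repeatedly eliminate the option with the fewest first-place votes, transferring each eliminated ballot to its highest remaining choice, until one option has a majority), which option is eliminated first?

Eli

Round 1: Dana 2, Hira 2, Gus 1, Eli 0. Eli has the fewest and is eliminated.
Round 2: Dana 2, Hira 2, Gus 1. Gus has the fewest and is eliminated.
Round 3: Dana 3, Hira 2. Dana has a majority.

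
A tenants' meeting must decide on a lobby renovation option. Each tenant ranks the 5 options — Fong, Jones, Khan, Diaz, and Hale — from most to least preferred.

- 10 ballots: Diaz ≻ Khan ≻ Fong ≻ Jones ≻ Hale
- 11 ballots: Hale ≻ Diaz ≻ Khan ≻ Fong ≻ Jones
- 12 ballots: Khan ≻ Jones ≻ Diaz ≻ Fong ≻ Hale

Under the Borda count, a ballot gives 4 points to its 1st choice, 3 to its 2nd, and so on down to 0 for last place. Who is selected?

Borda scores:
  Fong: 10·2 + 11·1 + 12·1 = 43
  Jones: 10·1 + 11·0 + 12·3 = 46
  Khan: 10·3 + 11·2 + 12·4 = 100
  Diaz: 10·4 + 11·3 + 12·2 = 97
  Hale: 10·0 + 11·4 + 12·0 = 44
Khan has the highest total.

Khan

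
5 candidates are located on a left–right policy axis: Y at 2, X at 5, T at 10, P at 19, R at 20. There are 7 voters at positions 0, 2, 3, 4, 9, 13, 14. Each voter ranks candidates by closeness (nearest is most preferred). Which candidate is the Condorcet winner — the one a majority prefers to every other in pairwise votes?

With single-peaked preferences on a line, the Condorcet winner is the candidate closest to the median voter.
The median voter (position 4) is closest to X at 5.
Check: X vs R — voters closer to X: 5 of 7.

X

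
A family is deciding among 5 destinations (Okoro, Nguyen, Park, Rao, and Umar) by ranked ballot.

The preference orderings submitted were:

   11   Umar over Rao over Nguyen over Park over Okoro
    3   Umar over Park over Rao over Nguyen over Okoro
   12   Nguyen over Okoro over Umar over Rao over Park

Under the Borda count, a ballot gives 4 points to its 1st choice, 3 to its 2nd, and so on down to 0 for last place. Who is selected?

Umar

Borda scores:
  Okoro: 11·0 + 3·0 + 12·3 = 36
  Nguyen: 11·2 + 3·1 + 12·4 = 73
  Park: 11·1 + 3·3 + 12·0 = 20
  Rao: 11·3 + 3·2 + 12·1 = 51
  Umar: 11·4 + 3·4 + 12·2 = 80
Umar has the highest total.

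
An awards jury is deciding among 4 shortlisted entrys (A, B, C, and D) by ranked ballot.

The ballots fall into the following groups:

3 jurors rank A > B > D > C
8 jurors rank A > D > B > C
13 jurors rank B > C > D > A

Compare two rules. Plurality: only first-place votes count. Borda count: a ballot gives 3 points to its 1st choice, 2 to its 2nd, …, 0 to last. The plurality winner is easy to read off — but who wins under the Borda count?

Plurality first-place counts: A 11, B 13, C 0, D 0 → B.
Borda totals: A 33, B 53, C 26, D 32 → B.

B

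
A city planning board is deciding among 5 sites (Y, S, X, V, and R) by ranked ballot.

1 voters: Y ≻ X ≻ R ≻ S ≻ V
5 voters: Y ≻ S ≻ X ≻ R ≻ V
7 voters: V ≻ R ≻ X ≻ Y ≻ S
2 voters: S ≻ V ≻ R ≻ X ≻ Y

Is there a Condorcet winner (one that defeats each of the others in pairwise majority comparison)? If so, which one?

No Condorcet winner

Head-to-head results (15 voters total):
Y vs S: Y wins 13–2.
Y vs X: X wins 9–6.
Y vs V: V wins 9–6.
Y vs R: R wins 9–6.
S vs X: X wins 8–7.
S vs V: S wins 8–7.
S vs R: R wins 8–7.
X vs V: V wins 9–6.
X vs R: R wins 9–6.
V vs R: V wins 9–6.
No candidate beats all others: Y beats S beats V beats Y, a majority cycle.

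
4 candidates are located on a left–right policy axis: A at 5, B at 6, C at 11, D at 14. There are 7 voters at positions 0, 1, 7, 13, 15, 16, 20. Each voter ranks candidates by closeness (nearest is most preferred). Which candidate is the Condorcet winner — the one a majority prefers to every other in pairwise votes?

With single-peaked preferences on a line, the Condorcet winner is the candidate closest to the median voter.
The median voter (position 13) is closest to D at 14.
Check: D vs B — voters closer to D: 4 of 7.

D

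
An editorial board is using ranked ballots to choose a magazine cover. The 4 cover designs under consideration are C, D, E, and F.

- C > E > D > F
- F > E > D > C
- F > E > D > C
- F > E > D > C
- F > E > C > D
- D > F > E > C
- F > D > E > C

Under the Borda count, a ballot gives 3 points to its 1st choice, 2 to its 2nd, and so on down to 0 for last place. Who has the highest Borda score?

F

Borda scores:
  C: 3 + 0 + 0 + 0 + 1 + 0 + 0 = 4
  D: 1 + 1 + 1 + 1 + 0 + 3 + 2 = 9
  E: 2 + 2 + 2 + 2 + 2 + 1 + 1 = 12
  F: 0 + 3 + 3 + 3 + 3 + 2 + 3 = 17
F has the highest total.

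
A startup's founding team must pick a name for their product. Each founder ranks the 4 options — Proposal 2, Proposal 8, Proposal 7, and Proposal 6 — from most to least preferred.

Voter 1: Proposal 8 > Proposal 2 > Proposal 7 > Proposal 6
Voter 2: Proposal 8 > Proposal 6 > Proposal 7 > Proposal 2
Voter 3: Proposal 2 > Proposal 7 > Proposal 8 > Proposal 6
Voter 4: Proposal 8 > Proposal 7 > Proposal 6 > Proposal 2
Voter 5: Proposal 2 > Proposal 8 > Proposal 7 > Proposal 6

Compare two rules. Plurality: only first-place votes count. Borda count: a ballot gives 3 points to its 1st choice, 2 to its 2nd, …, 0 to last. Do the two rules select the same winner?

Yes

Plurality first-place counts: Proposal 2 2, Proposal 8 3, Proposal 7 0, Proposal 6 0 → Proposal 8.
Borda totals: Proposal 2 8, Proposal 8 12, Proposal 7 7, Proposal 6 3 → Proposal 8.
The two rules agree on Proposal 8.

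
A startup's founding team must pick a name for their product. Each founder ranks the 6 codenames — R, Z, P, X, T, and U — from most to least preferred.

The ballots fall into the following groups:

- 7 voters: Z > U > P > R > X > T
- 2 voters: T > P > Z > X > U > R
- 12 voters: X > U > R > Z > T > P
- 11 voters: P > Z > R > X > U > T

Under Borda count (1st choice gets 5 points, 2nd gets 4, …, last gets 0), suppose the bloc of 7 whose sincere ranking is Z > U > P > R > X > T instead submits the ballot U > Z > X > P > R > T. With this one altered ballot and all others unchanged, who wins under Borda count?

X

Borda totals with the altered ballot: R 76, Z 102, P 77, X 107, T 22, U 96.
The switch changes the winner from Z to X.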